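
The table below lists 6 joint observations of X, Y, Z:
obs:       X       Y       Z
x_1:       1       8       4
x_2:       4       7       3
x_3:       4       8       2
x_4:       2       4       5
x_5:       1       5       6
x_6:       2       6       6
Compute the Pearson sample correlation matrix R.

Step 1 — column means:
  mean(X) = (1 + 4 + 4 + 2 + 1 + 2) / 6 = 14/6 = 2.3333
  mean(Y) = (8 + 7 + 8 + 4 + 5 + 6) / 6 = 38/6 = 6.3333
  mean(Z) = (4 + 3 + 2 + 5 + 6 + 6) / 6 = 26/6 = 4.3333

Step 2 — sample variances and covariances s[i,j] = (1/(n-1)) · Σ_k (x_{k,i} - mean_i) · (x_{k,j} - mean_j), with n-1 = 5:
  s[X,X] = ((-1.3333)·(-1.3333) + (1.6667)·(1.6667) + (1.6667)·(1.6667) + (-0.3333)·(-0.3333) + (-1.3333)·(-1.3333) + (-0.3333)·(-0.3333)) / 5 = 9.3333/5 = 1.8667
  s[X,Y] = ((-1.3333)·(1.6667) + (1.6667)·(0.6667) + (1.6667)·(1.6667) + (-0.3333)·(-2.3333) + (-1.3333)·(-1.3333) + (-0.3333)·(-0.3333)) / 5 = 4.3333/5 = 0.8667
  s[X,Z] = ((-1.3333)·(-0.3333) + (1.6667)·(-1.3333) + (1.6667)·(-2.3333) + (-0.3333)·(0.6667) + (-1.3333)·(1.6667) + (-0.3333)·(1.6667)) / 5 = -8.6667/5 = -1.7333
  s[Y,Y] = ((1.6667)·(1.6667) + (0.6667)·(0.6667) + (1.6667)·(1.6667) + (-2.3333)·(-2.3333) + (-1.3333)·(-1.3333) + (-0.3333)·(-0.3333)) / 5 = 13.3333/5 = 2.6667
  s[Y,Z] = ((1.6667)·(-0.3333) + (0.6667)·(-1.3333) + (1.6667)·(-2.3333) + (-2.3333)·(0.6667) + (-1.3333)·(1.6667) + (-0.3333)·(1.6667)) / 5 = -9.6667/5 = -1.9333
  s[Z,Z] = ((-0.3333)·(-0.3333) + (-1.3333)·(-1.3333) + (-2.3333)·(-2.3333) + (0.6667)·(0.6667) + (1.6667)·(1.6667) + (1.6667)·(1.6667)) / 5 = 13.3333/5 = 2.6667
  Sample standard deviations s_i = √(s[i,i]):
  s(X) = √(1.8667) = 1.3663
  s(Y) = √(2.6667) = 1.633
  s(Z) = √(2.6667) = 1.633

Step 3 — r_{ij} = s_{ij} / (s_i · s_j):
  r[X,X] = 1 (diagonal).
  r[X,Y] = 0.8667 / (1.3663 · 1.633) = 0.8667 / 2.2311 = 0.3884
  r[X,Z] = -1.7333 / (1.3663 · 1.633) = -1.7333 / 2.2311 = -0.7769
  r[Y,Y] = 1 (diagonal).
  r[Y,Z] = -1.9333 / (1.633 · 1.633) = -1.9333 / 2.6667 = -0.725
  r[Z,Z] = 1 (diagonal).

R is symmetric with unit diagonal. Assembling:

R = [[1, 0.3884, -0.7769],
 [0.3884, 1, -0.725],
 [-0.7769, -0.725, 1]]


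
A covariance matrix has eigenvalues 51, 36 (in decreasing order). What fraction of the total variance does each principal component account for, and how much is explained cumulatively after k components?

Step 1 — total variance = trace(Sigma) = Σ λ_i = 51 + 36 = 87.

Step 2 — fraction explained by component i = λ_i / Σ λ:
  PC1: 51/87 = 0.5862
  PC2: 36/87 = 0.4138

Step 3 — cumulative fraction after k components = (λ_1 + ... + λ_k) / Σ λ:
  k = 1: 51/87 = 0.5862
  k = 2: (51 + 36)/87 = 87/87 = 1

Summary (fraction, with percent):

explained: PC1 0.5862 (58.62%), PC2 0.4138 (41.38%);  cumulative: 0.5862, 1


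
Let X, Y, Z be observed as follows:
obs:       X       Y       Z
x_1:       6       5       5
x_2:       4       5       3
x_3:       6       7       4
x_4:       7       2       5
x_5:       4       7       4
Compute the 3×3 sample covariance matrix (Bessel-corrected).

Step 1 — column means:
  mean(X) = (6 + 4 + 6 + 7 + 4) / 5 = 27/5 = 5.4
  mean(Y) = (5 + 5 + 7 + 2 + 7) / 5 = 26/5 = 5.2
  mean(Z) = (5 + 3 + 4 + 5 + 4) / 5 = 21/5 = 4.2

Step 2 — sample covariance S[i,j] = (1/(n-1)) · Σ_k (x_{k,i} - mean_i) · (x_{k,j} - mean_j), with n-1 = 4.
  S[X,X] = ((0.6)·(0.6) + (-1.4)·(-1.4) + (0.6)·(0.6) + (1.6)·(1.6) + (-1.4)·(-1.4)) / 4 = 7.2/4 = 1.8
  S[X,Y] = ((0.6)·(-0.2) + (-1.4)·(-0.2) + (0.6)·(1.8) + (1.6)·(-3.2) + (-1.4)·(1.8)) / 4 = -6.4/4 = -1.6
  S[X,Z] = ((0.6)·(0.8) + (-1.4)·(-1.2) + (0.6)·(-0.2) + (1.6)·(0.8) + (-1.4)·(-0.2)) / 4 = 3.6/4 = 0.9
  S[Y,Y] = ((-0.2)·(-0.2) + (-0.2)·(-0.2) + (1.8)·(1.8) + (-3.2)·(-3.2) + (1.8)·(1.8)) / 4 = 16.8/4 = 4.2
  S[Y,Z] = ((-0.2)·(0.8) + (-0.2)·(-1.2) + (1.8)·(-0.2) + (-3.2)·(0.8) + (1.8)·(-0.2)) / 4 = -3.2/4 = -0.8
  S[Z,Z] = ((0.8)·(0.8) + (-1.2)·(-1.2) + (-0.2)·(-0.2) + (0.8)·(0.8) + (-0.2)·(-0.2)) / 4 = 2.8/4 = 0.7

S is symmetric (S[j,i] = S[i,j]). Assembling:

S = [[1.8, -1.6, 0.9],
 [-1.6, 4.2, -0.8],
 [0.9, -0.8, 0.7]]


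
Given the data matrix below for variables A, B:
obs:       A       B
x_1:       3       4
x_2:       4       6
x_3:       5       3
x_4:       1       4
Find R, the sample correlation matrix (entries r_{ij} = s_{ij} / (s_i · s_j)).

Step 1 — column means:
  mean(A) = (3 + 4 + 5 + 1) / 4 = 13/4 = 3.25
  mean(B) = (4 + 6 + 3 + 4) / 4 = 17/4 = 4.25

Step 2 — sample variances and covariances s[i,j] = (1/(n-1)) · Σ_k (x_{k,i} - mean_i) · (x_{k,j} - mean_j), with n-1 = 3:
  s[A,A] = ((-0.25)·(-0.25) + (0.75)·(0.75) + (1.75)·(1.75) + (-2.25)·(-2.25)) / 3 = 8.75/3 = 2.9167
  s[A,B] = ((-0.25)·(-0.25) + (0.75)·(1.75) + (1.75)·(-1.25) + (-2.25)·(-0.25)) / 3 = -0.25/3 = -0.0833
  s[B,B] = ((-0.25)·(-0.25) + (1.75)·(1.75) + (-1.25)·(-1.25) + (-0.25)·(-0.25)) / 3 = 4.75/3 = 1.5833
  Sample standard deviations s_i = √(s[i,i]):
  s(A) = √(2.9167) = 1.7078
  s(B) = √(1.5833) = 1.2583

Step 3 — r_{ij} = s_{ij} / (s_i · s_j):
  r[A,A] = 1 (diagonal).
  r[A,B] = -0.0833 / (1.7078 · 1.2583) = -0.0833 / 2.149 = -0.0388
  r[B,B] = 1 (diagonal).

R is symmetric with unit diagonal. Assembling:

R = [[1, -0.0388],
 [-0.0388, 1]]


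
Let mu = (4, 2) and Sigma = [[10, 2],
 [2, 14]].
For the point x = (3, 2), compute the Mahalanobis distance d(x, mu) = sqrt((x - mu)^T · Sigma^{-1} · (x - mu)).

Step 1 — centre the observation: (x - mu) = (-1, 0).

Step 2 — invert Sigma. det(Sigma) = 10·14 - (2)² = 136.
  Sigma^{-1} = (1/det) · [[d, -b], [-b, a]] = [[0.1029, -0.0147],
 [-0.0147, 0.0735]].

Step 3 — form the quadratic (x - mu)^T · Sigma^{-1} · (x - mu):
  Sigma^{-1} · (x - mu) = (-0.1029, 0.0147).
  (x - mu)^T · [Sigma^{-1} · (x - mu)] = (-1)·(-0.1029) + (0)·(0.0147) = 0.1029.

Step 4 — take square root: d = √(0.1029) ≈ 0.3208.

d(x, mu) = √(0.1029) ≈ 0.3208


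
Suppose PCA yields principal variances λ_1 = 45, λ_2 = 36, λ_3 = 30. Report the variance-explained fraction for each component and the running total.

Step 1 — total variance = trace(Sigma) = Σ λ_i = 45 + 36 + 30 = 111.

Step 2 — fraction explained by component i = λ_i / Σ λ:
  PC1: 45/111 = 0.4054
  PC2: 36/111 = 0.3243
  PC3: 30/111 = 0.2703

Step 3 — cumulative fraction after k components = (λ_1 + ... + λ_k) / Σ λ:
  k = 1: 45/111 = 0.4054
  k = 2: (45 + 36)/111 = 81/111 = 0.7297
  k = 3: (45 + 36 + 30)/111 = 111/111 = 1

Summary (fraction, with percent):

explained: PC1 0.4054 (40.54%), PC2 0.3243 (32.43%), PC3 0.2703 (27.03%);  cumulative: 0.4054, 0.7297, 1


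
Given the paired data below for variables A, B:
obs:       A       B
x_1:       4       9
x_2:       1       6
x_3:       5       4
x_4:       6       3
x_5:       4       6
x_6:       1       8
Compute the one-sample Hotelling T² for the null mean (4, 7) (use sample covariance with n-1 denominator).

Step 1 — sample mean vector:
  mean(A) = (4 + 1 + 5 + 6 + 4 + 1) / 6 = 21/6 = 3.5
  mean(B) = (9 + 6 + 4 + 3 + 6 + 8) / 6 = 36/6 = 6
  x̄ = (3.5, 6),  deviation x̄ - mu_0 = (3.5, 6) - (4, 7) = (-0.5, -1).

Step 2 — sample covariance matrix, S[i,j] = (1/(n-1)) · Σ_k (x_{k,i} - mean_i) · (x_{k,j} - mean_j), divisor n-1 = 5:
  S[A,A] = ((0.5)·(0.5) + (-2.5)·(-2.5) + (1.5)·(1.5) + (2.5)·(2.5) + (0.5)·(0.5) + (-2.5)·(-2.5)) / 5 = 21.5/5 = 4.3
  S[A,B] = ((0.5)·(3) + (-2.5)·(0) + (1.5)·(-2) + (2.5)·(-3) + (0.5)·(0) + (-2.5)·(2)) / 5 = -14/5 = -2.8
  S[B,B] = ((3)·(3) + (0)·(0) + (-2)·(-2) + (-3)·(-3) + (0)·(0) + (2)·(2)) / 5 = 26/5 = 5.2
  S = [[4.3, -2.8],
 [-2.8, 5.2]].

Step 3 — invert S. det(S) = 4.3·5.2 - (-2.8)² = 14.52.
  S^{-1} = (1/det) · [[d, -b], [-b, a]] = [[0.3581, 0.1928],
 [0.1928, 0.2961]].

Step 4 — quadratic form (x̄ - mu_0)^T · S^{-1} · (x̄ - mu_0):
  S^{-1} · (x̄ - mu_0) = (-0.3719, -0.3926),
  (x̄ - mu_0)^T · [...] = (-0.5)·(-0.3719) + (-1)·(-0.3926) = 0.5785.

Step 5 — scale by n: T² = 6 · 0.5785 = 3.4711.

T² ≈ 3.4711


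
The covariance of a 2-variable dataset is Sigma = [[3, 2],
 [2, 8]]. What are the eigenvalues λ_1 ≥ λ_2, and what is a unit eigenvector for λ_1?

Step 1 — characteristic polynomial of 2×2 Sigma:
  det(Sigma - λI) = λ² - trace · λ + det = 0.
  trace = 3 + 8 = 11, det = 3·8 - (2)² = 20.
Step 2 — discriminant:
  Δ = trace² - 4·det = 121 - 80 = 41.
Step 3 — eigenvalues:
  λ = (trace ± √Δ)/2 = (11 ± 6.4031)/2,
  λ_1 = 8.7016,  λ_2 = 2.2984.

Step 4 — unit eigenvector for λ_1: solve (Sigma - λ_1 I)v = 0. First row:
  (3 - 8.7016)·v_x + (2)·v_y = 0, i.e. (-5.7016)·v_x + (2)·v_y = 0,
  so v ∝ (b, λ_1 - a) = (2, 5.7016) = u.
  ||u|| = √((2)² + (5.7016)²) = √(36.5078) ≈ 6.0422,
  v_1 = u/||u|| ≈ (0.331, 0.9436) (||v_1|| = 1).

λ_1 = 8.7016,  λ_2 = 2.2984;  v_1 ≈ (0.331, 0.9436)


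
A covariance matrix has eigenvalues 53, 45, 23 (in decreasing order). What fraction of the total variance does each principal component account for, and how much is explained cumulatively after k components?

Step 1 — total variance = trace(Sigma) = Σ λ_i = 53 + 45 + 23 = 121.

Step 2 — fraction explained by component i = λ_i / Σ λ:
  PC1: 53/121 = 0.438
  PC2: 45/121 = 0.3719
  PC3: 23/121 = 0.1901

Step 3 — cumulative fraction after k components = (λ_1 + ... + λ_k) / Σ λ:
  k = 1: 53/121 = 0.438
  k = 2: (53 + 45)/121 = 98/121 = 0.8099
  k = 3: (53 + 45 + 23)/121 = 121/121 = 1

Summary (fraction, with percent):

explained: PC1 0.438 (43.8%), PC2 0.3719 (37.19%), PC3 0.1901 (19.01%);  cumulative: 0.438, 0.8099, 1


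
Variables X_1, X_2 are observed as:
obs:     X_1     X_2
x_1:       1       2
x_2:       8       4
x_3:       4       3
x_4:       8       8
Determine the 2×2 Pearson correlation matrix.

Step 1 — column means:
  mean(X_1) = (1 + 8 + 4 + 8) / 4 = 21/4 = 5.25
  mean(X_2) = (2 + 4 + 3 + 8) / 4 = 17/4 = 4.25

Step 2 — sample variances and covariances s[i,j] = (1/(n-1)) · Σ_k (x_{k,i} - mean_i) · (x_{k,j} - mean_j), with n-1 = 3:
  s[X_1,X_1] = ((-4.25)·(-4.25) + (2.75)·(2.75) + (-1.25)·(-1.25) + (2.75)·(2.75)) / 3 = 34.75/3 = 11.5833
  s[X_1,X_2] = ((-4.25)·(-2.25) + (2.75)·(-0.25) + (-1.25)·(-1.25) + (2.75)·(3.75)) / 3 = 20.75/3 = 6.9167
  s[X_2,X_2] = ((-2.25)·(-2.25) + (-0.25)·(-0.25) + (-1.25)·(-1.25) + (3.75)·(3.75)) / 3 = 20.75/3 = 6.9167
  Sample standard deviations s_i = √(s[i,i]):
  s(X_1) = √(11.5833) = 3.4034
  s(X_2) = √(6.9167) = 2.63

Step 3 — r_{ij} = s_{ij} / (s_i · s_j):
  r[X_1,X_1] = 1 (diagonal).
  r[X_1,X_2] = 6.9167 / (3.4034 · 2.63) = 6.9167 / 8.9509 = 0.7727
  r[X_2,X_2] = 1 (diagonal).

R is symmetric with unit diagonal. Assembling:

R = [[1, 0.7727],
 [0.7727, 1]]


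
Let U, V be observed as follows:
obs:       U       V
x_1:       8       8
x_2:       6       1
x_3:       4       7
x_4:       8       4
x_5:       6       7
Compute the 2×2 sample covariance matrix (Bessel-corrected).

Step 1 — column means:
  mean(U) = (8 + 6 + 4 + 8 + 6) / 5 = 32/5 = 6.4
  mean(V) = (8 + 1 + 7 + 4 + 7) / 5 = 27/5 = 5.4

Step 2 — sample covariance S[i,j] = (1/(n-1)) · Σ_k (x_{k,i} - mean_i) · (x_{k,j} - mean_j), with n-1 = 4.
  S[U,U] = ((1.6)·(1.6) + (-0.4)·(-0.4) + (-2.4)·(-2.4) + (1.6)·(1.6) + (-0.4)·(-0.4)) / 4 = 11.2/4 = 2.8
  S[U,V] = ((1.6)·(2.6) + (-0.4)·(-4.4) + (-2.4)·(1.6) + (1.6)·(-1.4) + (-0.4)·(1.6)) / 4 = -0.8/4 = -0.2
  S[V,V] = ((2.6)·(2.6) + (-4.4)·(-4.4) + (1.6)·(1.6) + (-1.4)·(-1.4) + (1.6)·(1.6)) / 4 = 33.2/4 = 8.3

S is symmetric (S[j,i] = S[i,j]). Assembling:

S = [[2.8, -0.2],
 [-0.2, 8.3]]


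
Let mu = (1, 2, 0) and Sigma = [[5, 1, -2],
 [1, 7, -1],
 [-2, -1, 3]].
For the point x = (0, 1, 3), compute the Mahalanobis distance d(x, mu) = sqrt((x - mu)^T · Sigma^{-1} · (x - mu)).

Step 1 — centre the observation: (x - mu) = (-1, -1, 3).

Step 2 — invert Sigma (cofactor / det for 3×3, or solve directly):
  Sigma^{-1} = [[0.274, -0.0137, 0.1781],
 [-0.0137, 0.1507, 0.0411],
 [0.1781, 0.0411, 0.4658]].

Step 3 — form the quadratic (x - mu)^T · Sigma^{-1} · (x - mu):
  Sigma^{-1} · (x - mu) = (0.274, -0.0137, 1.1781).
  (x - mu)^T · [Sigma^{-1} · (x - mu)] = (-1)·(0.274) + (-1)·(-0.0137) + (3)·(1.1781) = 3.274.

Step 4 — take square root: d = √(3.274) ≈ 1.8094.

d(x, mu) = √(3.274) ≈ 1.8094


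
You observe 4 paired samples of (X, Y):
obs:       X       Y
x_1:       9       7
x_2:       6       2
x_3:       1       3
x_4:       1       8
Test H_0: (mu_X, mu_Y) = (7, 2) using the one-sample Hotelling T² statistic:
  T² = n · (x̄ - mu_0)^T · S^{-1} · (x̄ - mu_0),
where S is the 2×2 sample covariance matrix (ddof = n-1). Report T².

Step 1 — sample mean vector:
  mean(X) = (9 + 6 + 1 + 1) / 4 = 17/4 = 4.25
  mean(Y) = (7 + 2 + 3 + 8) / 4 = 20/4 = 5
  x̄ = (4.25, 5),  deviation x̄ - mu_0 = (4.25, 5) - (7, 2) = (-2.75, 3).

Step 2 — sample covariance matrix, S[i,j] = (1/(n-1)) · Σ_k (x_{k,i} - mean_i) · (x_{k,j} - mean_j), divisor n-1 = 3:
  S[X,X] = ((4.75)·(4.75) + (1.75)·(1.75) + (-3.25)·(-3.25) + (-3.25)·(-3.25)) / 3 = 46.75/3 = 15.5833
  S[X,Y] = ((4.75)·(2) + (1.75)·(-3) + (-3.25)·(-2) + (-3.25)·(3)) / 3 = 1/3 = 0.3333
  S[Y,Y] = ((2)·(2) + (-3)·(-3) + (-2)·(-2) + (3)·(3)) / 3 = 26/3 = 8.6667
  S = [[15.5833, 0.3333],
 [0.3333, 8.6667]].

Step 3 — invert S. det(S) = 15.5833·8.6667 - (0.3333)² = 134.9444.
  S^{-1} = (1/det) · [[d, -b], [-b, a]] = [[0.0642, -0.0025],
 [-0.0025, 0.1155]].

Step 4 — quadratic form (x̄ - mu_0)^T · S^{-1} · (x̄ - mu_0):
  S^{-1} · (x̄ - mu_0) = (-0.184, 0.3532),
  (x̄ - mu_0)^T · [...] = (-2.75)·(-0.184) + (3)·(0.3532) = 1.5658.

Step 5 — scale by n: T² = 4 · 1.5658 = 6.2631.

T² ≈ 6.2631


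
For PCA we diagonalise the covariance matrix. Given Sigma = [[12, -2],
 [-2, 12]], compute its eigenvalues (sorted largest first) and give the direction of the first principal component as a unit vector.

Step 1 — characteristic polynomial of 2×2 Sigma:
  det(Sigma - λI) = λ² - trace · λ + det = 0.
  trace = 12 + 12 = 24, det = 12·12 - (-2)² = 140.
Step 2 — discriminant:
  Δ = trace² - 4·det = 576 - 560 = 16.
Step 3 — eigenvalues:
  λ = (trace ± √Δ)/2 = (24 ± 4)/2,
  λ_1 = 14,  λ_2 = 10.

Step 4 — unit eigenvector for λ_1: solve (Sigma - λ_1 I)v = 0. First row:
  (12 - 14)·v_x + (-2)·v_y = 0, i.e. (-2)·v_x + (-2)·v_y = 0,
  so v ∝ (b, λ_1 - a) = (-2, 2); multiply by -1 so the first entry is positive: u = (2, -2).
  ||u|| = √((2)² + (-2)²) = √(8) ≈ 2.8284,
  v_1 = u/||u|| ≈ (0.7071, -0.7071) (||v_1|| = 1).

λ_1 = 14,  λ_2 = 10;  v_1 ≈ (0.7071, -0.7071)


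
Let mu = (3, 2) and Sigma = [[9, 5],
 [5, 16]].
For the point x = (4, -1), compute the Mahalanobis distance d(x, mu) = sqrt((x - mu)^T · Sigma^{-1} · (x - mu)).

Step 1 — centre the observation: (x - mu) = (1, -3).

Step 2 — invert Sigma. det(Sigma) = 9·16 - (5)² = 119.
  Sigma^{-1} = (1/det) · [[d, -b], [-b, a]] = [[0.1345, -0.042],
 [-0.042, 0.0756]].

Step 3 — form the quadratic (x - mu)^T · Sigma^{-1} · (x - mu):
  Sigma^{-1} · (x - mu) = (0.2605, -0.2689).
  (x - mu)^T · [Sigma^{-1} · (x - mu)] = (1)·(0.2605) + (-3)·(-0.2689) = 1.0672.

Step 4 — take square root: d = √(1.0672) ≈ 1.0331.

d(x, mu) = √(1.0672) ≈ 1.0331


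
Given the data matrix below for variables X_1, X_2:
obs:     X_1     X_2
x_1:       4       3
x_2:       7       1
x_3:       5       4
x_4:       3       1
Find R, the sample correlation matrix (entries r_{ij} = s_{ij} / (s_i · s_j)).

Step 1 — column means:
  mean(X_1) = (4 + 7 + 5 + 3) / 4 = 19/4 = 4.75
  mean(X_2) = (3 + 1 + 4 + 1) / 4 = 9/4 = 2.25

Step 2 — sample variances and covariances s[i,j] = (1/(n-1)) · Σ_k (x_{k,i} - mean_i) · (x_{k,j} - mean_j), with n-1 = 3:
  s[X_1,X_1] = ((-0.75)·(-0.75) + (2.25)·(2.25) + (0.25)·(0.25) + (-1.75)·(-1.75)) / 3 = 8.75/3 = 2.9167
  s[X_1,X_2] = ((-0.75)·(0.75) + (2.25)·(-1.25) + (0.25)·(1.75) + (-1.75)·(-1.25)) / 3 = -0.75/3 = -0.25
  s[X_2,X_2] = ((0.75)·(0.75) + (-1.25)·(-1.25) + (1.75)·(1.75) + (-1.25)·(-1.25)) / 3 = 6.75/3 = 2.25
  Sample standard deviations s_i = √(s[i,i]):
  s(X_1) = √(2.9167) = 1.7078
  s(X_2) = √(2.25) = 1.5

Step 3 — r_{ij} = s_{ij} / (s_i · s_j):
  r[X_1,X_1] = 1 (diagonal).
  r[X_1,X_2] = -0.25 / (1.7078 · 1.5) = -0.25 / 2.5617 = -0.0976
  r[X_2,X_2] = 1 (diagonal).

R is symmetric with unit diagonal. Assembling:

R = [[1, -0.0976],
 [-0.0976, 1]]


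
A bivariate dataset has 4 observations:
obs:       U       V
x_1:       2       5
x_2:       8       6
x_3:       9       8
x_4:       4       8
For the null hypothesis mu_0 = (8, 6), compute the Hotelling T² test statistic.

Step 1 — sample mean vector:
  mean(U) = (2 + 8 + 9 + 4) / 4 = 23/4 = 5.75
  mean(V) = (5 + 6 + 8 + 8) / 4 = 27/4 = 6.75
  x̄ = (5.75, 6.75),  deviation x̄ - mu_0 = (5.75, 6.75) - (8, 6) = (-2.25, 0.75).

Step 2 — sample covariance matrix, S[i,j] = (1/(n-1)) · Σ_k (x_{k,i} - mean_i) · (x_{k,j} - mean_j), divisor n-1 = 3:
  S[U,U] = ((-3.75)·(-3.75) + (2.25)·(2.25) + (3.25)·(3.25) + (-1.75)·(-1.75)) / 3 = 32.75/3 = 10.9167
  S[U,V] = ((-3.75)·(-1.75) + (2.25)·(-0.75) + (3.25)·(1.25) + (-1.75)·(1.25)) / 3 = 6.75/3 = 2.25
  S[V,V] = ((-1.75)·(-1.75) + (-0.75)·(-0.75) + (1.25)·(1.25) + (1.25)·(1.25)) / 3 = 6.75/3 = 2.25
  S = [[10.9167, 2.25],
 [2.25, 2.25]].

Step 3 — invert S. det(S) = 10.9167·2.25 - (2.25)² = 19.5.
  S^{-1} = (1/det) · [[d, -b], [-b, a]] = [[0.1154, -0.1154],
 [-0.1154, 0.5598]].

Step 4 — quadratic form (x̄ - mu_0)^T · S^{-1} · (x̄ - mu_0):
  S^{-1} · (x̄ - mu_0) = (-0.3462, 0.6795),
  (x̄ - mu_0)^T · [...] = (-2.25)·(-0.3462) + (0.75)·(0.6795) = 1.2885.

Step 5 — scale by n: T² = 4 · 1.2885 = 5.1538.

T² ≈ 5.1538


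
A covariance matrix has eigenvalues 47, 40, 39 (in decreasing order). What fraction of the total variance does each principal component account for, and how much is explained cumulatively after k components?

Step 1 — total variance = trace(Sigma) = Σ λ_i = 47 + 40 + 39 = 126.

Step 2 — fraction explained by component i = λ_i / Σ λ:
  PC1: 47/126 = 0.373
  PC2: 40/126 = 0.3175
  PC3: 39/126 = 0.3095

Step 3 — cumulative fraction after k components = (λ_1 + ... + λ_k) / Σ λ:
  k = 1: 47/126 = 0.373
  k = 2: (47 + 40)/126 = 87/126 = 0.6905
  k = 3: (47 + 40 + 39)/126 = 126/126 = 1

Summary (fraction, with percent):

explained: PC1 0.373 (37.3%), PC2 0.3175 (31.75%), PC3 0.3095 (30.95%);  cumulative: 0.373, 0.6905, 1


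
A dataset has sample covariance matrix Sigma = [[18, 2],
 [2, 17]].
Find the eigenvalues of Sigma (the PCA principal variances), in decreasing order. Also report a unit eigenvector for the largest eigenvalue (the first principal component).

Step 1 — characteristic polynomial of 2×2 Sigma:
  det(Sigma - λI) = λ² - trace · λ + det = 0.
  trace = 18 + 17 = 35, det = 18·17 - (2)² = 302.
Step 2 — discriminant:
  Δ = trace² - 4·det = 1225 - 1208 = 17.
Step 3 — eigenvalues:
  λ = (trace ± √Δ)/2 = (35 ± 4.1231)/2,
  λ_1 = 19.5616,  λ_2 = 15.4384.

Step 4 — unit eigenvector for λ_1: solve (Sigma - λ_1 I)v = 0. First row:
  (18 - 19.5616)·v_x + (2)·v_y = 0, i.e. (-1.5616)·v_x + (2)·v_y = 0,
  so v ∝ (b, λ_1 - a) = (2, 1.5616) = u.
  ||u|| = √((2)² + (1.5616)²) = √(6.4384) ≈ 2.5374,
  v_1 = u/||u|| ≈ (0.7882, 0.6154) (||v_1|| = 1).

λ_1 = 19.5616,  λ_2 = 15.4384;  v_1 ≈ (0.7882, 0.6154)


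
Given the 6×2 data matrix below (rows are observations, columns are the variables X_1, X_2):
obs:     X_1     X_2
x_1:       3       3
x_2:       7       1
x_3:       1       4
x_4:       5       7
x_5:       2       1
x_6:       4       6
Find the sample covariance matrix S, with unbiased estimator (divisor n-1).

Step 1 — column means:
  mean(X_1) = (3 + 7 + 1 + 5 + 2 + 4) / 6 = 22/6 = 3.6667
  mean(X_2) = (3 + 1 + 4 + 7 + 1 + 6) / 6 = 22/6 = 3.6667

Step 2 — sample covariance S[i,j] = (1/(n-1)) · Σ_k (x_{k,i} - mean_i) · (x_{k,j} - mean_j), with n-1 = 5.
  S[X_1,X_1] = ((-0.6667)·(-0.6667) + (3.3333)·(3.3333) + (-2.6667)·(-2.6667) + (1.3333)·(1.3333) + (-1.6667)·(-1.6667) + (0.3333)·(0.3333)) / 5 = 23.3333/5 = 4.6667
  S[X_1,X_2] = ((-0.6667)·(-0.6667) + (3.3333)·(-2.6667) + (-2.6667)·(0.3333) + (1.3333)·(3.3333) + (-1.6667)·(-2.6667) + (0.3333)·(2.3333)) / 5 = 0.3333/5 = 0.0667
  S[X_2,X_2] = ((-0.6667)·(-0.6667) + (-2.6667)·(-2.6667) + (0.3333)·(0.3333) + (3.3333)·(3.3333) + (-2.6667)·(-2.6667) + (2.3333)·(2.3333)) / 5 = 31.3333/5 = 6.2667

S is symmetric (S[j,i] = S[i,j]). Assembling:

S = [[4.6667, 0.0667],
 [0.0667, 6.2667]]


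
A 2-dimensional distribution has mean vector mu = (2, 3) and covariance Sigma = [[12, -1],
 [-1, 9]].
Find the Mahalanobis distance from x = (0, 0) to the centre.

Step 1 — centre the observation: (x - mu) = (-2, -3).

Step 2 — invert Sigma. det(Sigma) = 12·9 - (-1)² = 107.
  Sigma^{-1} = (1/det) · [[d, -b], [-b, a]] = [[0.0841, 0.0093],
 [0.0093, 0.1121]].

Step 3 — form the quadratic (x - mu)^T · Sigma^{-1} · (x - mu):
  Sigma^{-1} · (x - mu) = (-0.1963, -0.3551).
  (x - mu)^T · [Sigma^{-1} · (x - mu)] = (-2)·(-0.1963) + (-3)·(-0.3551) = 1.4579.

Step 4 — take square root: d = √(1.4579) ≈ 1.2075.

d(x, mu) = √(1.4579) ≈ 1.2075


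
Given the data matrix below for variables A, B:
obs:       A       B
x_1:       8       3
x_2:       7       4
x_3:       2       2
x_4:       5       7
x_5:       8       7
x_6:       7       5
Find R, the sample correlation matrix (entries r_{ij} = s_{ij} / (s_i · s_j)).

Step 1 — column means:
  mean(A) = (8 + 7 + 2 + 5 + 8 + 7) / 6 = 37/6 = 6.1667
  mean(B) = (3 + 4 + 2 + 7 + 7 + 5) / 6 = 28/6 = 4.6667

Step 2 — sample variances and covariances s[i,j] = (1/(n-1)) · Σ_k (x_{k,i} - mean_i) · (x_{k,j} - mean_j), with n-1 = 5:
  s[A,A] = ((1.8333)·(1.8333) + (0.8333)·(0.8333) + (-4.1667)·(-4.1667) + (-1.1667)·(-1.1667) + (1.8333)·(1.8333) + (0.8333)·(0.8333)) / 5 = 26.8333/5 = 5.3667
  s[A,B] = ((1.8333)·(-1.6667) + (0.8333)·(-0.6667) + (-4.1667)·(-2.6667) + (-1.1667)·(2.3333) + (1.8333)·(2.3333) + (0.8333)·(0.3333)) / 5 = 9.3333/5 = 1.8667
  s[B,B] = ((-1.6667)·(-1.6667) + (-0.6667)·(-0.6667) + (-2.6667)·(-2.6667) + (2.3333)·(2.3333) + (2.3333)·(2.3333) + (0.3333)·(0.3333)) / 5 = 21.3333/5 = 4.2667
  Sample standard deviations s_i = √(s[i,i]):
  s(A) = √(5.3667) = 2.3166
  s(B) = √(4.2667) = 2.0656

Step 3 — r_{ij} = s_{ij} / (s_i · s_j):
  r[A,A] = 1 (diagonal).
  r[A,B] = 1.8667 / (2.3166 · 2.0656) = 1.8667 / 4.7852 = 0.3901
  r[B,B] = 1 (diagonal).

R is symmetric with unit diagonal. Assembling:

R = [[1, 0.3901],
 [0.3901, 1]]


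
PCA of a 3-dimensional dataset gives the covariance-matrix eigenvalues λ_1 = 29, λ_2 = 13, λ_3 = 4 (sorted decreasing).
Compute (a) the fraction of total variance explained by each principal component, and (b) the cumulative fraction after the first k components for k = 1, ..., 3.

Step 1 — total variance = trace(Sigma) = Σ λ_i = 29 + 13 + 4 = 46.

Step 2 — fraction explained by component i = λ_i / Σ λ:
  PC1: 29/46 = 0.6304
  PC2: 13/46 = 0.2826
  PC3: 4/46 = 0.087

Step 3 — cumulative fraction after k components = (λ_1 + ... + λ_k) / Σ λ:
  k = 1: 29/46 = 0.6304
  k = 2: (29 + 13)/46 = 42/46 = 0.913
  k = 3: (29 + 13 + 4)/46 = 46/46 = 1

Summary (fraction, with percent):

explained: PC1 0.6304 (63.04%), PC2 0.2826 (28.26%), PC3 0.087 (8.7%);  cumulative: 0.6304, 0.913, 1


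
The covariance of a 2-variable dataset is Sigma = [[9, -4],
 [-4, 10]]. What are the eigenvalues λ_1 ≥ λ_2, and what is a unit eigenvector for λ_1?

Step 1 — characteristic polynomial of 2×2 Sigma:
  det(Sigma - λI) = λ² - trace · λ + det = 0.
  trace = 9 + 10 = 19, det = 9·10 - (-4)² = 74.
Step 2 — discriminant:
  Δ = trace² - 4·det = 361 - 296 = 65.
Step 3 — eigenvalues:
  λ = (trace ± √Δ)/2 = (19 ± 8.0623)/2,
  λ_1 = 13.5311,  λ_2 = 5.4689.

Step 4 — unit eigenvector for λ_1: solve (Sigma - λ_1 I)v = 0. First row:
  (9 - 13.5311)·v_x + (-4)·v_y = 0, i.e. (-4.5311)·v_x + (-4)·v_y = 0,
  so v ∝ (b, λ_1 - a) = (-4, 4.5311); multiply by -1 so the first entry is positive: u = (4, -4.5311).
  ||u|| = √((4)² + (-4.5311)²) = √(36.5311) ≈ 6.0441,
  v_1 = u/||u|| ≈ (0.6618, -0.7497) (||v_1|| = 1).

λ_1 = 13.5311,  λ_2 = 5.4689;  v_1 ≈ (0.6618, -0.7497)


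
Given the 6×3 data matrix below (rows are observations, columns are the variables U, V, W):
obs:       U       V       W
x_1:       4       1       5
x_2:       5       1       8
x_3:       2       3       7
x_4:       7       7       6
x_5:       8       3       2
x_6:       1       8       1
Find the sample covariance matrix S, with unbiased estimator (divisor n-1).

Step 1 — column means:
  mean(U) = (4 + 5 + 2 + 7 + 8 + 1) / 6 = 27/6 = 4.5
  mean(V) = (1 + 1 + 3 + 7 + 3 + 8) / 6 = 23/6 = 3.8333
  mean(W) = (5 + 8 + 7 + 6 + 2 + 1) / 6 = 29/6 = 4.8333

Step 2 — sample covariance S[i,j] = (1/(n-1)) · Σ_k (x_{k,i} - mean_i) · (x_{k,j} - mean_j), with n-1 = 5.
  S[U,U] = ((-0.5)·(-0.5) + (0.5)·(0.5) + (-2.5)·(-2.5) + (2.5)·(2.5) + (3.5)·(3.5) + (-3.5)·(-3.5)) / 5 = 37.5/5 = 7.5
  S[U,V] = ((-0.5)·(-2.8333) + (0.5)·(-2.8333) + (-2.5)·(-0.8333) + (2.5)·(3.1667) + (3.5)·(-0.8333) + (-3.5)·(4.1667)) / 5 = -7.5/5 = -1.5
  S[U,W] = ((-0.5)·(0.1667) + (0.5)·(3.1667) + (-2.5)·(2.1667) + (2.5)·(1.1667) + (3.5)·(-2.8333) + (-3.5)·(-3.8333)) / 5 = 2.5/5 = 0.5
  S[V,V] = ((-2.8333)·(-2.8333) + (-2.8333)·(-2.8333) + (-0.8333)·(-0.8333) + (3.1667)·(3.1667) + (-0.8333)·(-0.8333) + (4.1667)·(4.1667)) / 5 = 44.8333/5 = 8.9667
  S[V,W] = ((-2.8333)·(0.1667) + (-2.8333)·(3.1667) + (-0.8333)·(2.1667) + (3.1667)·(1.1667) + (-0.8333)·(-2.8333) + (4.1667)·(-3.8333)) / 5 = -21.1667/5 = -4.2333
  S[W,W] = ((0.1667)·(0.1667) + (3.1667)·(3.1667) + (2.1667)·(2.1667) + (1.1667)·(1.1667) + (-2.8333)·(-2.8333) + (-3.8333)·(-3.8333)) / 5 = 38.8333/5 = 7.7667

S is symmetric (S[j,i] = S[i,j]). Assembling:

S = [[7.5, -1.5, 0.5],
 [-1.5, 8.9667, -4.2333],
 [0.5, -4.2333, 7.7667]]


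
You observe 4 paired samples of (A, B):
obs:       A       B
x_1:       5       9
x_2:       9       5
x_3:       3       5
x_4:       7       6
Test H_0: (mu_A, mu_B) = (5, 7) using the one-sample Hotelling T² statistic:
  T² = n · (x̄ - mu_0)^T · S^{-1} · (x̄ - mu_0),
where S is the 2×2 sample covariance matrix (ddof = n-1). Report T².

Step 1 — sample mean vector:
  mean(A) = (5 + 9 + 3 + 7) / 4 = 24/4 = 6
  mean(B) = (9 + 5 + 5 + 6) / 4 = 25/4 = 6.25
  x̄ = (6, 6.25),  deviation x̄ - mu_0 = (6, 6.25) - (5, 7) = (1, -0.75).

Step 2 — sample covariance matrix, S[i,j] = (1/(n-1)) · Σ_k (x_{k,i} - mean_i) · (x_{k,j} - mean_j), divisor n-1 = 3:
  S[A,A] = ((-1)·(-1) + (3)·(3) + (-3)·(-3) + (1)·(1)) / 3 = 20/3 = 6.6667
  S[A,B] = ((-1)·(2.75) + (3)·(-1.25) + (-3)·(-1.25) + (1)·(-0.25)) / 3 = -3/3 = -1
  S[B,B] = ((2.75)·(2.75) + (-1.25)·(-1.25) + (-1.25)·(-1.25) + (-0.25)·(-0.25)) / 3 = 10.75/3 = 3.5833
  S = [[6.6667, -1],
 [-1, 3.5833]].

Step 3 — invert S. det(S) = 6.6667·3.5833 - (-1)² = 22.8889.
  S^{-1} = (1/det) · [[d, -b], [-b, a]] = [[0.1566, 0.0437],
 [0.0437, 0.2913]].

Step 4 — quadratic form (x̄ - mu_0)^T · S^{-1} · (x̄ - mu_0):
  S^{-1} · (x̄ - mu_0) = (0.1238, -0.1748),
  (x̄ - mu_0)^T · [...] = (1)·(0.1238) + (-0.75)·(-0.1748) = 0.2549.

Step 5 — scale by n: T² = 4 · 0.2549 = 1.0194.

T² ≈ 1.0194


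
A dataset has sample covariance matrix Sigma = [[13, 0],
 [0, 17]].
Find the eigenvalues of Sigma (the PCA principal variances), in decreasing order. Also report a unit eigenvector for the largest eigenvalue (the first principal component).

Step 1 — characteristic polynomial of 2×2 Sigma:
  det(Sigma - λI) = λ² - trace · λ + det = 0.
  trace = 13 + 17 = 30, det = 13·17 - (0)² = 221.
Step 2 — discriminant:
  Δ = trace² - 4·det = 900 - 884 = 16.
Step 3 — eigenvalues:
  λ = (trace ± √Δ)/2 = (30 ± 4)/2,
  λ_1 = 17,  λ_2 = 13.

Step 4 — unit eigenvector for λ_1: Sigma is diagonal, so its eigenvectors are the coordinate axes. λ_1 = 17 is the diagonal entry on the second coordinate axis, hence
  v_1 = (0, 1) (||v_1|| = 1).

λ_1 = 17,  λ_2 = 13;  v_1 ≈ (0, 1)


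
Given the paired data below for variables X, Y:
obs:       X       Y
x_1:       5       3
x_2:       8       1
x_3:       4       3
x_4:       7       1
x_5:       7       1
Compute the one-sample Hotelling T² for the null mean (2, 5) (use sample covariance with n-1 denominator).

Step 1 — sample mean vector:
  mean(X) = (5 + 8 + 4 + 7 + 7) / 5 = 31/5 = 6.2
  mean(Y) = (3 + 1 + 3 + 1 + 1) / 5 = 9/5 = 1.8
  x̄ = (6.2, 1.8),  deviation x̄ - mu_0 = (6.2, 1.8) - (2, 5) = (4.2, -3.2).

Step 2 — sample covariance matrix, S[i,j] = (1/(n-1)) · Σ_k (x_{k,i} - mean_i) · (x_{k,j} - mean_j), divisor n-1 = 4:
  S[X,X] = ((-1.2)·(-1.2) + (1.8)·(1.8) + (-2.2)·(-2.2) + (0.8)·(0.8) + (0.8)·(0.8)) / 4 = 10.8/4 = 2.7
  S[X,Y] = ((-1.2)·(1.2) + (1.8)·(-0.8) + (-2.2)·(1.2) + (0.8)·(-0.8) + (0.8)·(-0.8)) / 4 = -6.8/4 = -1.7
  S[Y,Y] = ((1.2)·(1.2) + (-0.8)·(-0.8) + (1.2)·(1.2) + (-0.8)·(-0.8) + (-0.8)·(-0.8)) / 4 = 4.8/4 = 1.2
  S = [[2.7, -1.7],
 [-1.7, 1.2]].

Step 3 — invert S. det(S) = 2.7·1.2 - (-1.7)² = 0.35.
  S^{-1} = (1/det) · [[d, -b], [-b, a]] = [[3.4286, 4.8571],
 [4.8571, 7.7143]].

Step 4 — quadratic form (x̄ - mu_0)^T · S^{-1} · (x̄ - mu_0):
  S^{-1} · (x̄ - mu_0) = (-1.1429, -4.2857),
  (x̄ - mu_0)^T · [...] = (4.2)·(-1.1429) + (-3.2)·(-4.2857) = 8.9143.

Step 5 — scale by n: T² = 5 · 8.9143 = 44.5714.

T² ≈ 44.5714


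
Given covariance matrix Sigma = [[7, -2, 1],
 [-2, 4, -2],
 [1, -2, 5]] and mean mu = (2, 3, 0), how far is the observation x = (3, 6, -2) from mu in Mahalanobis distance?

Step 1 — centre the observation: (x - mu) = (1, 3, -2).

Step 2 — invert Sigma (cofactor / det for 3×3, or solve directly):
  Sigma^{-1} = [[0.1667, 0.0833, 0],
 [0.0833, 0.3542, 0.125],
 [0, 0.125, 0.25]].

Step 3 — form the quadratic (x - mu)^T · Sigma^{-1} · (x - mu):
  Sigma^{-1} · (x - mu) = (0.4167, 0.8958, -0.125).
  (x - mu)^T · [Sigma^{-1} · (x - mu)] = (1)·(0.4167) + (3)·(0.8958) + (-2)·(-0.125) = 3.3542.

Step 4 — take square root: d = √(3.3542) ≈ 1.8314.

d(x, mu) = √(3.3542) ≈ 1.8314


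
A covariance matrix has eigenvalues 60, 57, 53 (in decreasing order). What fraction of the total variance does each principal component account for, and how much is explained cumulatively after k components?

Step 1 — total variance = trace(Sigma) = Σ λ_i = 60 + 57 + 53 = 170.

Step 2 — fraction explained by component i = λ_i / Σ λ:
  PC1: 60/170 = 0.3529
  PC2: 57/170 = 0.3353
  PC3: 53/170 = 0.3118

Step 3 — cumulative fraction after k components = (λ_1 + ... + λ_k) / Σ λ:
  k = 1: 60/170 = 0.3529
  k = 2: (60 + 57)/170 = 117/170 = 0.6882
  k = 3: (60 + 57 + 53)/170 = 170/170 = 1

Summary (fraction, with percent):

explained: PC1 0.3529 (35.29%), PC2 0.3353 (33.53%), PC3 0.3118 (31.18%);  cumulative: 0.3529, 0.6882, 1


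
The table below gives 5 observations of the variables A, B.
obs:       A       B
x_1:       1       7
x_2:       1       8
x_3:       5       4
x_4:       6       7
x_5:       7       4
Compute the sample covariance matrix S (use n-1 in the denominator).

Step 1 — column means:
  mean(A) = (1 + 1 + 5 + 6 + 7) / 5 = 20/5 = 4
  mean(B) = (7 + 8 + 4 + 7 + 4) / 5 = 30/5 = 6

Step 2 — sample covariance S[i,j] = (1/(n-1)) · Σ_k (x_{k,i} - mean_i) · (x_{k,j} - mean_j), with n-1 = 4.
  S[A,A] = ((-3)·(-3) + (-3)·(-3) + (1)·(1) + (2)·(2) + (3)·(3)) / 4 = 32/4 = 8
  S[A,B] = ((-3)·(1) + (-3)·(2) + (1)·(-2) + (2)·(1) + (3)·(-2)) / 4 = -15/4 = -3.75
  S[B,B] = ((1)·(1) + (2)·(2) + (-2)·(-2) + (1)·(1) + (-2)·(-2)) / 4 = 14/4 = 3.5

S is symmetric (S[j,i] = S[i,j]). Assembling:

S = [[8, -3.75],
 [-3.75, 3.5]]


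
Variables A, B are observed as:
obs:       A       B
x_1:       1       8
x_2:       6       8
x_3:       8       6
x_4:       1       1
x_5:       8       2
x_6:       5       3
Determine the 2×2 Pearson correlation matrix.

Step 1 — column means:
  mean(A) = (1 + 6 + 8 + 1 + 8 + 5) / 6 = 29/6 = 4.8333
  mean(B) = (8 + 8 + 6 + 1 + 2 + 3) / 6 = 28/6 = 4.6667

Step 2 — sample variances and covariances s[i,j] = (1/(n-1)) · Σ_k (x_{k,i} - mean_i) · (x_{k,j} - mean_j), with n-1 = 5:
  s[A,A] = ((-3.8333)·(-3.8333) + (1.1667)·(1.1667) + (3.1667)·(3.1667) + (-3.8333)·(-3.8333) + (3.1667)·(3.1667) + (0.1667)·(0.1667)) / 5 = 50.8333/5 = 10.1667
  s[A,B] = ((-3.8333)·(3.3333) + (1.1667)·(3.3333) + (3.1667)·(1.3333) + (-3.8333)·(-3.6667) + (3.1667)·(-2.6667) + (0.1667)·(-1.6667)) / 5 = 0.6667/5 = 0.1333
  s[B,B] = ((3.3333)·(3.3333) + (3.3333)·(3.3333) + (1.3333)·(1.3333) + (-3.6667)·(-3.6667) + (-2.6667)·(-2.6667) + (-1.6667)·(-1.6667)) / 5 = 47.3333/5 = 9.4667
  Sample standard deviations s_i = √(s[i,i]):
  s(A) = √(10.1667) = 3.1885
  s(B) = √(9.4667) = 3.0768

Step 3 — r_{ij} = s_{ij} / (s_i · s_j):
  r[A,A] = 1 (diagonal).
  r[A,B] = 0.1333 / (3.1885 · 3.0768) = 0.1333 / 9.8104 = 0.0136
  r[B,B] = 1 (diagonal).

R is symmetric with unit diagonal. Assembling:

R = [[1, 0.0136],
 [0.0136, 1]]


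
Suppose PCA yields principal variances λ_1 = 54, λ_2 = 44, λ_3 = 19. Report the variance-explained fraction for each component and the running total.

Step 1 — total variance = trace(Sigma) = Σ λ_i = 54 + 44 + 19 = 117.

Step 2 — fraction explained by component i = λ_i / Σ λ:
  PC1: 54/117 = 0.4615
  PC2: 44/117 = 0.3761
  PC3: 19/117 = 0.1624

Step 3 — cumulative fraction after k components = (λ_1 + ... + λ_k) / Σ λ:
  k = 1: 54/117 = 0.4615
  k = 2: (54 + 44)/117 = 98/117 = 0.8376
  k = 3: (54 + 44 + 19)/117 = 117/117 = 1

Summary (fraction, with percent):

explained: PC1 0.4615 (46.15%), PC2 0.3761 (37.61%), PC3 0.1624 (16.24%);  cumulative: 0.4615, 0.8376, 1


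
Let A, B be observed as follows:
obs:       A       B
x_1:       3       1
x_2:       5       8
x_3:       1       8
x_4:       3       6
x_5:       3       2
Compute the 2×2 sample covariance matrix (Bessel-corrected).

Step 1 — column means:
  mean(A) = (3 + 5 + 1 + 3 + 3) / 5 = 15/5 = 3
  mean(B) = (1 + 8 + 8 + 6 + 2) / 5 = 25/5 = 5

Step 2 — sample covariance S[i,j] = (1/(n-1)) · Σ_k (x_{k,i} - mean_i) · (x_{k,j} - mean_j), with n-1 = 4.
  S[A,A] = ((0)·(0) + (2)·(2) + (-2)·(-2) + (0)·(0) + (0)·(0)) / 4 = 8/4 = 2
  S[A,B] = ((0)·(-4) + (2)·(3) + (-2)·(3) + (0)·(1) + (0)·(-3)) / 4 = 0/4 = 0
  S[B,B] = ((-4)·(-4) + (3)·(3) + (3)·(3) + (1)·(1) + (-3)·(-3)) / 4 = 44/4 = 11

S is symmetric (S[j,i] = S[i,j]). Assembling:

S = [[2, 0],
 [0, 11]]


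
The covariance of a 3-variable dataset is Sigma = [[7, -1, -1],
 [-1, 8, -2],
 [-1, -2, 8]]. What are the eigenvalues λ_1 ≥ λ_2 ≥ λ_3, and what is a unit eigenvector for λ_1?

Step 1 — characteristic polynomial p(λ) = det(λI - Sigma) = λ³ - tr·λ² + c_1·λ - det, where tr = trace, c_1 = sum of the principal 2×2 minors, det = det(Sigma):
  tr = 7 + 8 + 8 = 23,
  c_1 = (7·8 - (-1)²) + (7·8 - (-1)²) + (8·8 - (-2)²) = 55 + 55 + 60 = 170,
  det = 7·(8·8 - (-2)²) - (-1)·((-1)·8 - (-2)·(-1)) + (-1)·((-1)·(-2) - 8·(-1)) = 7·(60) - (-1)·(-10) + (-1)·(10) = 400.
  So p(λ) = λ³ - 23λ² + 170λ - 400.
Step 2 — look for an integer root (rational root theorem: any rational root is an integer divisor of 400). Testing λ = 5:
  p(5) = 125 - 575 + 850 - 400 = 0  ✓
  Dividing out (λ - 5): p(λ) = (λ - 5)(λ² - 18λ + 80).
Step 3 — remaining eigenvalues from the quadratic λ² - 18λ + 80 = 0:
  Δ = 18² - 4·80 = 324 - 320 = 4,  λ = (18 ± √4)/2 = (18 ± 2)/2 = 10 or 8.
  Sorted: λ_1 = 10,  λ_2 = 8,  λ_3 = 5  (check: sum = 23 = tr ✓).

Step 4 — unit eigenvector for λ_1 = 10: v spans the null space of (Sigma - λ_1 I), whose rows are
  r_1 = (-3, -1, -1),  r_2 = (-1, -2, -2),  r_3 = (-1, -2, -2).
  v is orthogonal to every row, so take v ∝ r_1 × r_2 = ((-1)·(-2) - (-1)·(-2), (-1)·(-1) - (-3)·(-2), (-3)·(-2) - (-1)·(-1)) = (0, -5, 5).
  Rescale (divide by 5; multiply by -1 so the first nonzero entry is positive): u = (0, 1, -1).
  ||u|| = √((0)² + (1)² + (-1)²) = √(2) ≈ 1.4142,  v_1 = u/||u|| ≈ (0, 0.7071, -0.7071) (||v_1|| = 1).

λ_1 = 10,  λ_2 = 8,  λ_3 = 5;  v_1 ≈ (0, 0.7071, -0.7071)


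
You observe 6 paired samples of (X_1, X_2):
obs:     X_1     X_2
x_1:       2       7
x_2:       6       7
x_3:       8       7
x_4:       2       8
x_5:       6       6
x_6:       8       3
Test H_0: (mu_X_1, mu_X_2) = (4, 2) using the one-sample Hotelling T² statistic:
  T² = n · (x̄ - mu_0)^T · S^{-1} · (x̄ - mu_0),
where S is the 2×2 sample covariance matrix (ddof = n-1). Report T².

Step 1 — sample mean vector:
  mean(X_1) = (2 + 6 + 8 + 2 + 6 + 8) / 6 = 32/6 = 5.3333
  mean(X_2) = (7 + 7 + 7 + 8 + 6 + 3) / 6 = 38/6 = 6.3333
  x̄ = (5.3333, 6.3333),  deviation x̄ - mu_0 = (5.3333, 6.3333) - (4, 2) = (1.3333, 4.3333).

Step 2 — sample covariance matrix, S[i,j] = (1/(n-1)) · Σ_k (x_{k,i} - mean_i) · (x_{k,j} - mean_j), divisor n-1 = 5:
  S[X_1,X_1] = ((-3.3333)·(-3.3333) + (0.6667)·(0.6667) + (2.6667)·(2.6667) + (-3.3333)·(-3.3333) + (0.6667)·(0.6667) + (2.6667)·(2.6667)) / 5 = 37.3333/5 = 7.4667
  S[X_1,X_2] = ((-3.3333)·(0.6667) + (0.6667)·(0.6667) + (2.6667)·(0.6667) + (-3.3333)·(1.6667) + (0.6667)·(-0.3333) + (2.6667)·(-3.3333)) / 5 = -14.6667/5 = -2.9333
  S[X_2,X_2] = ((0.6667)·(0.6667) + (0.6667)·(0.6667) + (0.6667)·(0.6667) + (1.6667)·(1.6667) + (-0.3333)·(-0.3333) + (-3.3333)·(-3.3333)) / 5 = 15.3333/5 = 3.0667
  S = [[7.4667, -2.9333],
 [-2.9333, 3.0667]].

Step 3 — invert S. det(S) = 7.4667·3.0667 - (-2.9333)² = 14.2933.
  S^{-1} = (1/det) · [[d, -b], [-b, a]] = [[0.2146, 0.2052],
 [0.2052, 0.5224]].

Step 4 — quadratic form (x̄ - mu_0)^T · S^{-1} · (x̄ - mu_0):
  S^{-1} · (x̄ - mu_0) = (1.1754, 2.5373),
  (x̄ - mu_0)^T · [...] = (1.3333)·(1.1754) + (4.3333)·(2.5373) = 12.5622.

Step 5 — scale by n: T² = 6 · 12.5622 = 75.3731.

T² ≈ 75.3731


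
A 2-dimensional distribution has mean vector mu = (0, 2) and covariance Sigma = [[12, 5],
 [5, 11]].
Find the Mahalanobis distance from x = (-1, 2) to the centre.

Step 1 — centre the observation: (x - mu) = (-1, 0).

Step 2 — invert Sigma. det(Sigma) = 12·11 - (5)² = 107.
  Sigma^{-1} = (1/det) · [[d, -b], [-b, a]] = [[0.1028, -0.0467],
 [-0.0467, 0.1121]].

Step 3 — form the quadratic (x - mu)^T · Sigma^{-1} · (x - mu):
  Sigma^{-1} · (x - mu) = (-0.1028, 0.0467).
  (x - mu)^T · [Sigma^{-1} · (x - mu)] = (-1)·(-0.1028) + (0)·(0.0467) = 0.1028.

Step 4 — take square root: d = √(0.1028) ≈ 0.3206.

d(x, mu) = √(0.1028) ≈ 0.3206


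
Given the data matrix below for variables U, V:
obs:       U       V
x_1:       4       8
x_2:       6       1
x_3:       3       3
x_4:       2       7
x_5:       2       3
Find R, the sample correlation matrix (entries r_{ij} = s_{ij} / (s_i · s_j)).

Step 1 — column means:
  mean(U) = (4 + 6 + 3 + 2 + 2) / 5 = 17/5 = 3.4
  mean(V) = (8 + 1 + 3 + 7 + 3) / 5 = 22/5 = 4.4

Step 2 — sample variances and covariances s[i,j] = (1/(n-1)) · Σ_k (x_{k,i} - mean_i) · (x_{k,j} - mean_j), with n-1 = 4:
  s[U,U] = ((0.6)·(0.6) + (2.6)·(2.6) + (-0.4)·(-0.4) + (-1.4)·(-1.4) + (-1.4)·(-1.4)) / 4 = 11.2/4 = 2.8
  s[U,V] = ((0.6)·(3.6) + (2.6)·(-3.4) + (-0.4)·(-1.4) + (-1.4)·(2.6) + (-1.4)·(-1.4)) / 4 = -7.8/4 = -1.95
  s[V,V] = ((3.6)·(3.6) + (-3.4)·(-3.4) + (-1.4)·(-1.4) + (2.6)·(2.6) + (-1.4)·(-1.4)) / 4 = 35.2/4 = 8.8
  Sample standard deviations s_i = √(s[i,i]):
  s(U) = √(2.8) = 1.6733
  s(V) = √(8.8) = 2.9665

Step 3 — r_{ij} = s_{ij} / (s_i · s_j):
  r[U,U] = 1 (diagonal).
  r[U,V] = -1.95 / (1.6733 · 2.9665) = -1.95 / 4.9639 = -0.3928
  r[V,V] = 1 (diagonal).

R is symmetric with unit diagonal. Assembling:

R = [[1, -0.3928],
 [-0.3928, 1]]


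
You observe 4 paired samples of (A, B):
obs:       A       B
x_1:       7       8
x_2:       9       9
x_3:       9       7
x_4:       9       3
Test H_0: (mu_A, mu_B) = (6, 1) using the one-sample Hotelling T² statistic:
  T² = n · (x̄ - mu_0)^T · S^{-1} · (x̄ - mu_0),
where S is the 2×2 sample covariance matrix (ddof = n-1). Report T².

Step 1 — sample mean vector:
  mean(A) = (7 + 9 + 9 + 9) / 4 = 34/4 = 8.5
  mean(B) = (8 + 9 + 7 + 3) / 4 = 27/4 = 6.75
  x̄ = (8.5, 6.75),  deviation x̄ - mu_0 = (8.5, 6.75) - (6, 1) = (2.5, 5.75).

Step 2 — sample covariance matrix, S[i,j] = (1/(n-1)) · Σ_k (x_{k,i} - mean_i) · (x_{k,j} - mean_j), divisor n-1 = 3:
  S[A,A] = ((-1.5)·(-1.5) + (0.5)·(0.5) + (0.5)·(0.5) + (0.5)·(0.5)) / 3 = 3/3 = 1
  S[A,B] = ((-1.5)·(1.25) + (0.5)·(2.25) + (0.5)·(0.25) + (0.5)·(-3.75)) / 3 = -2.5/3 = -0.8333
  S[B,B] = ((1.25)·(1.25) + (2.25)·(2.25) + (0.25)·(0.25) + (-3.75)·(-3.75)) / 3 = 20.75/3 = 6.9167
  S = [[1, -0.8333],
 [-0.8333, 6.9167]].

Step 3 — invert S. det(S) = 1·6.9167 - (-0.8333)² = 6.2222.
  S^{-1} = (1/det) · [[d, -b], [-b, a]] = [[1.1116, 0.1339],
 [0.1339, 0.1607]].

Step 4 — quadratic form (x̄ - mu_0)^T · S^{-1} · (x̄ - mu_0):
  S^{-1} · (x̄ - mu_0) = (3.5491, 1.2589),
  (x̄ - mu_0)^T · [...] = (2.5)·(3.5491) + (5.75)·(1.2589) = 16.1116.

Step 5 — scale by n: T² = 4 · 16.1116 = 64.4464.

T² ≈ 64.4464
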